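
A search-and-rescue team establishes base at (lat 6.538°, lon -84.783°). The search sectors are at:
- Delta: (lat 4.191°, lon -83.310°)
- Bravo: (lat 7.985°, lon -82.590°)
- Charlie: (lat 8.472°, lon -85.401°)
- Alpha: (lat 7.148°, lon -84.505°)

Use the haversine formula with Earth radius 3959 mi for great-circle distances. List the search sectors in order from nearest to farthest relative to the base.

Alpha, Charlie, Bravo, Delta

Distance from the base at (lat 6.538°, lon -84.783°) to each:
Alpha (lat 7.148°, lon -84.505°): 46.3 mi
Charlie (lat 8.472°, lon -85.401°): 140.2 mi
Bravo (lat 7.985°, lon -82.590°): 180.5 mi
Delta (lat 4.191°, lon -83.310°): 191.2 mi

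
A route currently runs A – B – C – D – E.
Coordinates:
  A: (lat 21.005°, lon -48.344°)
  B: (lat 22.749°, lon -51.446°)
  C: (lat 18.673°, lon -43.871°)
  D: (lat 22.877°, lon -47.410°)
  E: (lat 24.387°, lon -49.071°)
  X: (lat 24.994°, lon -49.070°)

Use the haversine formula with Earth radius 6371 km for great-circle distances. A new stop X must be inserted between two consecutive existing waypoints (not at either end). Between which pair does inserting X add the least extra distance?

Added distance for inserting X between each consecutive pair:
A–B: 422.9 km
B–C: 322.8 km
C–D: 578.8 km
D–E: 118.7 km
Smallest added distance is 118.7 km, inserting between D and E.

between D and E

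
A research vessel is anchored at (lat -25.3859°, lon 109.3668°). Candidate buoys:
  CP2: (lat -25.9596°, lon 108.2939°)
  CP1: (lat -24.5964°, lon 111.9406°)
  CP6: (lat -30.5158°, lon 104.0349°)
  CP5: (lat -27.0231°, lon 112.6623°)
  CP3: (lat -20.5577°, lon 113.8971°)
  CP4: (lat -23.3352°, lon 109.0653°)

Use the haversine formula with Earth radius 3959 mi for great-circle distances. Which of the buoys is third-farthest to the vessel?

CP5

Distance to each, sorted:
CP6: 481.1 mi
CP3: 440.8 mi
CP5: 233.5 mi
CP1: 170.2 mi
CP4: 143.0 mi
CP2: 77.7 mi
The third-farthest is CP5 at 233.5 mi.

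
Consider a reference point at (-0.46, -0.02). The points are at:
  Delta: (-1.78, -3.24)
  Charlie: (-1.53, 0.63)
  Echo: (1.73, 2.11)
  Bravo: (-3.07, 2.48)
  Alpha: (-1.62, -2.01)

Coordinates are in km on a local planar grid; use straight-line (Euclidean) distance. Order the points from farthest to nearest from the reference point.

Computing each straight-line distance from (-0.46, -0.02):
Bravo (-3.07, 2.48): 3.6 km
Delta (-1.78, -3.24): 3.5 km
Echo (1.73, 2.11): 3.1 km
Alpha (-1.62, -2.01): 2.3 km
Charlie (-1.53, 0.63): 1.3 km

Bravo, Delta, Echo, Alpha, Charlie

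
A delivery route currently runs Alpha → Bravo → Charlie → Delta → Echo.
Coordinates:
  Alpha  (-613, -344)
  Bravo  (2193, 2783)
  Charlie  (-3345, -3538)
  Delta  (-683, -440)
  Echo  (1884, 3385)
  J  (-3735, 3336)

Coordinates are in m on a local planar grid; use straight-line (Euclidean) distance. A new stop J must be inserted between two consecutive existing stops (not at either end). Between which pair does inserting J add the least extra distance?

between Bravo and Charlie

Added distance for inserting J between each consecutive pair:
Alpha–Bravo: 6578.2 m
Bravo–Charlie: 4435.0 m
Charlie–Delta: 7655.7 m
Delta–Echo: 5867.9 m
Smallest added distance is 4435.0 m, inserting between Bravo and Charlie.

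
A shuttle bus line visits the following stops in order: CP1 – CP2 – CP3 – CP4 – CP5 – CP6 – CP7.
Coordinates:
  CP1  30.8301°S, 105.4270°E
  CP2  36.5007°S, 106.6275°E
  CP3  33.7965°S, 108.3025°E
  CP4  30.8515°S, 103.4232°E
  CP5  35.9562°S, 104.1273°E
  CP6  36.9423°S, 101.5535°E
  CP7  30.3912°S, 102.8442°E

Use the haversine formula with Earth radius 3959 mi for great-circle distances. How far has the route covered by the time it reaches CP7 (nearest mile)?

1930 mi

Leg distances:
CP1→CP2: 397.8 mi  (cumulative 397.8 mi)
CP2→CP3: 209.4 mi  (cumulative 607.3 mi)
CP3→CP4: 350.0 mi  (cumulative 957.3 mi)
CP4→CP5: 355.0 mi  (cumulative 1312.4 mi)
CP5→CP6: 158.4 mi  (cumulative 1470.8 mi)
CP6→CP7: 458.7 mi  (cumulative 1929.5 mi)
Cumulative distance at CP7 ≈ 1930 mi.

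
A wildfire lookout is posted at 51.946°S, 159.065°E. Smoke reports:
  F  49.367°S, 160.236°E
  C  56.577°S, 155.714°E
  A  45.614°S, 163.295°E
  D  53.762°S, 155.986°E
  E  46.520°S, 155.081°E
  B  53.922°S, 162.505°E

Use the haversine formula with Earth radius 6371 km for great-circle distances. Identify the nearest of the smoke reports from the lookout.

Distance to each, sorted:
D: 288.9 km
F: 298.4 km
B: 318.4 km
C: 558.9 km
E: 668.9 km
A: 769.0 km
The nearest is D at 288.9 km.

D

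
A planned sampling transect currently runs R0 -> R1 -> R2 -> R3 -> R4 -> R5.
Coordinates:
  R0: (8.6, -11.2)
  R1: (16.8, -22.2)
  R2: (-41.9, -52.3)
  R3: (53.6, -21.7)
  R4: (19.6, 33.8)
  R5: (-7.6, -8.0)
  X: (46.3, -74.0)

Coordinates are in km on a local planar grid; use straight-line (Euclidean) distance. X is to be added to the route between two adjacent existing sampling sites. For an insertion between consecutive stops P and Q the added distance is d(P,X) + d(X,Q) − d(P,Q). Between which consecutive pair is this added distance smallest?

Added distance for inserting X between each consecutive pair:
R0–R1: 119.1 km
R1–R2: 84.5 km
R2–R3: 43.4 km
R3–R4: 98.8 km
R4–R5: 146.4 km
Smallest added distance is 43.4 km, inserting between R2 and R3.

between R2 and R3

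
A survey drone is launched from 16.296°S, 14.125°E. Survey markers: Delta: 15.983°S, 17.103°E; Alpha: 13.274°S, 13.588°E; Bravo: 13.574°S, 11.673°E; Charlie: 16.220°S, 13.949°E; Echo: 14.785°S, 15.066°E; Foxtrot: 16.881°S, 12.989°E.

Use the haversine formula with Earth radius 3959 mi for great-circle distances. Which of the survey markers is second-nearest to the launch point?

Foxtrot

Distances from the launch point (16.296°S, 14.125°E):
Charlie: 12.8 mi
Foxtrot: 85.4 mi
Echo: 121.8 mi
Delta: 198.8 mi
Alpha: 211.9 mi
Bravo: 249.3 mi
The second-nearest is Foxtrot at 85.4 mi.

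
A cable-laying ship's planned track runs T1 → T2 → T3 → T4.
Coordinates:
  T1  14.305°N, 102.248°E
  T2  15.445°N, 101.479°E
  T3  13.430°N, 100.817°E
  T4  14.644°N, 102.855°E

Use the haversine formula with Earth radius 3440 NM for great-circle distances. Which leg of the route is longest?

Leg distances:
T1→T2: 81.7 NM
T2→T3: 127.0 NM
T3→T4: 139.3 NM
The longest leg is T3–T4 at 139.3 NM.

T3–T4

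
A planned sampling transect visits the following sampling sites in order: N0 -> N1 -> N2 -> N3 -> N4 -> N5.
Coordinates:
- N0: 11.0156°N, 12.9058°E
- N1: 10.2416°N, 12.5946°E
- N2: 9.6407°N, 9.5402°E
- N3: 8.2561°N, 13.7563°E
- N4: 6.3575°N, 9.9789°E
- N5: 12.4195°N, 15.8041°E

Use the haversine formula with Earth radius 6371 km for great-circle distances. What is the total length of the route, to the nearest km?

2317 km

Leg distances:
N0→N1: 92.5 km  (cumulative 92.5 km)
N1→N2: 341.1 km  (cumulative 433.7 km)
N2→N3: 488.0 km  (cumulative 921.7 km)
N3→N4: 467.0 km  (cumulative 1388.7 km)
N4→N5: 928.6 km  (cumulative 2317.3 km)
Total route length ≈ 2317 km.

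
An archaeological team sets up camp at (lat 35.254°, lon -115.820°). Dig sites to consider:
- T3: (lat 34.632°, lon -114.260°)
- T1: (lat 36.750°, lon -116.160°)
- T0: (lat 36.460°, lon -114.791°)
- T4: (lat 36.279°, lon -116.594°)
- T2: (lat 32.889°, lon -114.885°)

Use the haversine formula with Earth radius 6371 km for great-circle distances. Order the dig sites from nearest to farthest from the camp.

T4, T3, T0, T1, T2

Distances from the camp:
T4 (lat 36.279°, lon -116.594°): 133.7 km
T3 (lat 34.632°, lon -114.260°): 158.1 km
T0 (lat 36.460°, lon -114.791°): 163.0 km
T1 (lat 36.750°, lon -116.160°): 169.1 km
T2 (lat 32.889°, lon -114.885°): 276.7 km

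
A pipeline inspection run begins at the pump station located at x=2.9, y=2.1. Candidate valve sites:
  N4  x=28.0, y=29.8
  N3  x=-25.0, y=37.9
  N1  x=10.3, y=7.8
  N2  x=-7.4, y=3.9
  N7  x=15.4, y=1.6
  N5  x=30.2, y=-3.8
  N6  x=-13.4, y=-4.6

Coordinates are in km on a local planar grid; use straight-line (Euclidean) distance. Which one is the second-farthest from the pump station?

Distance to each, sorted:
N3: 45.4 km
N4: 37.4 km
N5: 27.9 km
N6: 17.6 km
N7: 12.5 km
N2: 10.5 km
N1: 9.3 km
The second-farthest is N4 at 37.4 km.

N4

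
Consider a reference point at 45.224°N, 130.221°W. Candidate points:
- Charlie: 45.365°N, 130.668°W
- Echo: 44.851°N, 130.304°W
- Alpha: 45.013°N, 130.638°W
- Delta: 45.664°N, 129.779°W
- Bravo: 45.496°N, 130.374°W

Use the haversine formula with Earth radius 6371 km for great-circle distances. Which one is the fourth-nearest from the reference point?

Echo

Distances from the reference point (45.224°N, 130.221°W):
Bravo: 32.5 km
Charlie: 38.3 km
Alpha: 40.3 km
Echo: 42.0 km
Delta: 59.9 km
The fourth-nearest is Echo at 42.0 km.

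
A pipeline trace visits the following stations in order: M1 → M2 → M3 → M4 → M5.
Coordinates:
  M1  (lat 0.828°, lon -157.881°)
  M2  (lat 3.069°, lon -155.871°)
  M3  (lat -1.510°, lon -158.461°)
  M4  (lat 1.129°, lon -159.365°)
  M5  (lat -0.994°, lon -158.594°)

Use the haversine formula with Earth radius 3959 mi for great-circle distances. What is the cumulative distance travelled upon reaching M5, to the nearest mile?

Leg distances:
M1→M2: 207.9 mi  (cumulative 207.9 mi)
M2→M3: 363.5 mi  (cumulative 571.4 mi)
M3→M4: 192.7 mi  (cumulative 764.2 mi)
M4→M5: 156.1 mi  (cumulative 920.2 mi)
Cumulative distance at M5 ≈ 920 mi.

920 mi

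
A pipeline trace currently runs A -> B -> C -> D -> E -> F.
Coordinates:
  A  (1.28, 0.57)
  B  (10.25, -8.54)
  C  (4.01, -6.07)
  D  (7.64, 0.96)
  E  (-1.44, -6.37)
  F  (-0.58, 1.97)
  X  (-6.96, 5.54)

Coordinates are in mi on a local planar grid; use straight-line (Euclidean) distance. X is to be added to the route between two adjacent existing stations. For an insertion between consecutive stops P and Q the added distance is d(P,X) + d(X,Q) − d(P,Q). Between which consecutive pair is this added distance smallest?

between E and F

Added distance for inserting X between each consecutive pair:
A–B: 19.1 mi
B–C: 31.5 mi
C–D: 23.4 mi
D–E: 16.8 mi
E–F: 12.1 mi
Smallest added distance is 12.1 mi, inserting between E and F.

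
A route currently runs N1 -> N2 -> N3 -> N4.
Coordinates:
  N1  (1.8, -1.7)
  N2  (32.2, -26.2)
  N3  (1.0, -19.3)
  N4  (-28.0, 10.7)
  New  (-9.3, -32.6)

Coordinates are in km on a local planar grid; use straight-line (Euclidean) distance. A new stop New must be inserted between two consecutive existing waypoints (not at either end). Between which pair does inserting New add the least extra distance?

Added distance for inserting New between each consecutive pair:
N1–N2: 35.8 km
N2–N3: 26.9 km
N3–N4: 22.3 km
Smallest added distance is 22.3 km, inserting between N3 and N4.

between N3 and N4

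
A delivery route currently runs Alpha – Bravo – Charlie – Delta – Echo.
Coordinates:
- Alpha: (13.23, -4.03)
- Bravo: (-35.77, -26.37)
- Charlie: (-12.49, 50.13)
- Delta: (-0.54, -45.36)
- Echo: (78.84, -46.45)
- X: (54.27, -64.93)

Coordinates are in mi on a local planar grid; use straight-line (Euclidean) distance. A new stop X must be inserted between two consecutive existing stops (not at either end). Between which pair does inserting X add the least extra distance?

Added distance for inserting X between each consecutive pair:
Alpha–Bravo: 117.5 mi
Bravo–Charlie: 151.0 mi
Charlie–Delta: 95.0 mi
Delta–Echo: 9.6 mi
Smallest added distance is 9.6 mi, inserting between Delta and Echo.

between Delta and Echo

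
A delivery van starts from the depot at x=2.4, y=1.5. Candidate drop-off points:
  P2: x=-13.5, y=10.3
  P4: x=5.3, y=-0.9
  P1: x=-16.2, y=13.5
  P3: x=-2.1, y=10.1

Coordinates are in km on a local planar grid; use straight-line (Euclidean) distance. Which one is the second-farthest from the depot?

P2

Distances from the depot (x=2.4, y=1.5):
P1: 22.1 km
P2: 18.2 km
P3: 9.7 km
P4: 3.8 km
The second-farthest is P2 at 18.2 km.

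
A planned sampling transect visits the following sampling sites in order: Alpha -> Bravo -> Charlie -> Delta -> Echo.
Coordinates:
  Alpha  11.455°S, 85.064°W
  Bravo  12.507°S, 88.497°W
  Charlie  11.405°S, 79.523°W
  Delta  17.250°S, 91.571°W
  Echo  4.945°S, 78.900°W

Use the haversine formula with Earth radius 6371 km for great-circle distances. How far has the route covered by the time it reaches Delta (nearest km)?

2826 km

Leg distances:
Alpha→Bravo: 391.3 km  (cumulative 391.3 km)
Bravo→Charlie: 983.8 km  (cumulative 1375.1 km)
Charlie→Delta: 1450.9 km  (cumulative 2826.0 km)
Cumulative distance at Delta ≈ 2826 km.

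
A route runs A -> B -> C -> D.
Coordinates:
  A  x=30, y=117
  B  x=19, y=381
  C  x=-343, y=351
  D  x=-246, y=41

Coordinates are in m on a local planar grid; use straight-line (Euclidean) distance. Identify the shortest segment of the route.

A–B

Leg distances:
A→B: 264.2 m
B→C: 363.2 m
C→D: 324.8 m
The shortest leg is A–B at 264.2 m.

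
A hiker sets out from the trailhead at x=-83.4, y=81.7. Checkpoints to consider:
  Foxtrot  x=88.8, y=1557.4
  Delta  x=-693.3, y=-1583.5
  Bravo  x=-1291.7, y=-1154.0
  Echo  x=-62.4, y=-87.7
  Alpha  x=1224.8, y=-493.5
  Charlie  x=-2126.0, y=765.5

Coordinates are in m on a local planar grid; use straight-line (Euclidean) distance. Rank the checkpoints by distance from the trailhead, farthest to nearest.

Distance from the trailhead at x=-83.4, y=81.7 to each:
Charlie x=-2126.0, y=765.5: 2154.0 m
Delta x=-693.3, y=-1583.5: 1773.4 m
Bravo x=-1291.7, y=-1154.0: 1728.3 m
Foxtrot x=88.8, y=1557.4: 1485.7 m
Alpha x=1224.8, y=-493.5: 1429.1 m
Echo x=-62.4, y=-87.7: 170.7 m

Charlie, Delta, Bravo, Foxtrot, Alpha, Echo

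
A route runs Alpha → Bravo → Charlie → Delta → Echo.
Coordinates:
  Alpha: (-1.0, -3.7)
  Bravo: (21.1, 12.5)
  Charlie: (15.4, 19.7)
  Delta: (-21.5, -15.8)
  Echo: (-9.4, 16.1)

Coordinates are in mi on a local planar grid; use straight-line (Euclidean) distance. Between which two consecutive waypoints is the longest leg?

Charlie–Delta

Leg distances:
Alpha→Bravo: 27.4 mi
Bravo→Charlie: 9.2 mi
Charlie→Delta: 51.2 mi
Delta→Echo: 34.1 mi
The longest leg is Charlie–Delta at 51.2 mi.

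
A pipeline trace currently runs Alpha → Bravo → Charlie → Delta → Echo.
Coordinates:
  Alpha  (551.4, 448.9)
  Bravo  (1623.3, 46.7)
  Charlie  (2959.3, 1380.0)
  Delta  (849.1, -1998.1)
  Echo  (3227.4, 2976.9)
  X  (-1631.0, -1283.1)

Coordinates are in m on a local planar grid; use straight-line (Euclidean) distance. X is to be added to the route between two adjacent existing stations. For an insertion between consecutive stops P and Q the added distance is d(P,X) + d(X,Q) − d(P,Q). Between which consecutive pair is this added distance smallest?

Added distance for inserting X between each consecutive pair:
Alpha–Bravo: 5156.8 m
Bravo–Charlie: 6934.9 m
Charlie–Delta: 3905.0 m
Delta–Echo: 3528.4 m
Smallest added distance is 3528.4 m, inserting between Delta and Echo.

between Delta and Echo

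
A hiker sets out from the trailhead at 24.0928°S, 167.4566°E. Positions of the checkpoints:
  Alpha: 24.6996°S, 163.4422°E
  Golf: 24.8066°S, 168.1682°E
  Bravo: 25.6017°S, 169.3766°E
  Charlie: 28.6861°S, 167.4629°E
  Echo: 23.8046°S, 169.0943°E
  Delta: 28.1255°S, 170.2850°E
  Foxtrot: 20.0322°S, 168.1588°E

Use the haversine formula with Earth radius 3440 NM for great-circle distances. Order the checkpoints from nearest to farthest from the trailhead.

Golf, Echo, Bravo, Alpha, Foxtrot, Charlie, Delta

Distances from the trailhead:
Golf 24.8066°S, 168.1682°E: 57.9 NM
Echo 23.8046°S, 169.0943°E: 91.5 NM
Bravo 25.6017°S, 169.3766°E: 138.4 NM
Alpha 24.6996°S, 163.4422°E: 222.5 NM
Foxtrot 20.0322°S, 168.1588°E: 246.9 NM
Charlie 28.6861°S, 167.4629°E: 275.8 NM
Delta 28.1255°S, 170.2850°E: 286.1 NM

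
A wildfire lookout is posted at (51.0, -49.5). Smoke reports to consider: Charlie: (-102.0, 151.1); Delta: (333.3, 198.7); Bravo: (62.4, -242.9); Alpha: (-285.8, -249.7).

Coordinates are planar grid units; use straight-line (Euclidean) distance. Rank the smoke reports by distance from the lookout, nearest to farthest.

Bravo, Charlie, Delta, Alpha

Distances from the lookout:
Bravo (62.4, -242.9): 193.7
Charlie (-102.0, 151.1): 252.3
Delta (333.3, 198.7): 375.9
Alpha (-285.8, -249.7): 391.8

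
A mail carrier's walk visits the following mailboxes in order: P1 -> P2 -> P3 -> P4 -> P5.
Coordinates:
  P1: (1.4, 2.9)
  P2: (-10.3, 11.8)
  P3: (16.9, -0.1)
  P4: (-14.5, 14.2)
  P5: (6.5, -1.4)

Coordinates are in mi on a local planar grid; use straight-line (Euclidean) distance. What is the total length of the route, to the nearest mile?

105 mi

Leg distances:
P1→P2: 14.7 mi  (cumulative 14.7 mi)
P2→P3: 29.7 mi  (cumulative 44.4 mi)
P3→P4: 34.5 mi  (cumulative 78.9 mi)
P4→P5: 26.2 mi  (cumulative 105.1 mi)
Total route length ≈ 105 mi.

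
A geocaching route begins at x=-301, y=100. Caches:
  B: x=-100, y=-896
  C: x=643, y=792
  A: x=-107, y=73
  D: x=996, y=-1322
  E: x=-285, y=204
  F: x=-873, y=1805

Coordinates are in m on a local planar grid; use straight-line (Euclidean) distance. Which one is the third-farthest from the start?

Distance to each, sorted:
D: 1924.7 m
F: 1798.4 m
C: 1170.5 m
B: 1016.1 m
A: 195.9 m
E: 105.2 m
The third-farthest is C at 1170.5 m.

C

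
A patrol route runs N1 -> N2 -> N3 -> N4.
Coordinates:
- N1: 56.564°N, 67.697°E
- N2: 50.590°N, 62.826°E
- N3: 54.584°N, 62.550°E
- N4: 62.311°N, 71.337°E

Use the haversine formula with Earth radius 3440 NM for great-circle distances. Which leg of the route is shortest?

N2–N3

Leg distances:
N1→N2: 398.3 NM
N2→N3: 240.0 NM
N3→N4: 538.8 NM
The shortest leg is N2–N3 at 240.0 NM.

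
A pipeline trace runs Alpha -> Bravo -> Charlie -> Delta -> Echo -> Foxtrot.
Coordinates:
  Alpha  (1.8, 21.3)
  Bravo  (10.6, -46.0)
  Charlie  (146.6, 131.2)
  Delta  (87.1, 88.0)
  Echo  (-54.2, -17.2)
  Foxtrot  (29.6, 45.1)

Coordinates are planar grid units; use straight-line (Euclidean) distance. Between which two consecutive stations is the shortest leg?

Alpha–Bravo

Leg distances:
Alpha→Bravo: 67.9
Bravo→Charlie: 223.4
Charlie→Delta: 73.5
Delta→Echo: 176.2
Echo→Foxtrot: 104.4
The shortest leg is Alpha–Bravo at 67.9.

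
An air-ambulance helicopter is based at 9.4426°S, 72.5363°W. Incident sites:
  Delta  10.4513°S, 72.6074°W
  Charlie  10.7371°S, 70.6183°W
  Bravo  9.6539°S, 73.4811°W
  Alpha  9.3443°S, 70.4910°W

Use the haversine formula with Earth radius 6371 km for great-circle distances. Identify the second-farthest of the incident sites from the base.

Distances from the base (9.4426°S, 72.5363°W):
Charlie: 254.6 km
Alpha: 224.6 km
Delta: 112.4 km
Bravo: 106.2 km
The second-farthest is Alpha at 224.6 km.

Alpha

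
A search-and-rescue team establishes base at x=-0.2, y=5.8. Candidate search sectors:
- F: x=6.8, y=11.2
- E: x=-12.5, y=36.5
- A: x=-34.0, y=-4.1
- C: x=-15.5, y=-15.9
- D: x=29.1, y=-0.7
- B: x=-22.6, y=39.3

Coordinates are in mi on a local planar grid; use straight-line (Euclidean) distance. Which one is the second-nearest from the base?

C

Distances from the base (x=-0.2, y=5.8):
F: 8.8 mi
C: 26.6 mi
D: 30.0 mi
E: 33.1 mi
A: 35.2 mi
B: 40.3 mi
The second-nearest is C at 26.6 mi.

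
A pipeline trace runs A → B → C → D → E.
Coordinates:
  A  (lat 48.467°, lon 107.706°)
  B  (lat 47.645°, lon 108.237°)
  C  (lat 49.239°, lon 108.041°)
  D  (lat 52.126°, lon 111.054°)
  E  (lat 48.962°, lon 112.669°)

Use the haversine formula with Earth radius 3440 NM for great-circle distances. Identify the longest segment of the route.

C–D

Leg distances:
A→B: 53.8 NM
B→C: 96.0 NM
C→D: 207.8 NM
D→E: 199.7 NM
The longest leg is C–D at 207.8 NM.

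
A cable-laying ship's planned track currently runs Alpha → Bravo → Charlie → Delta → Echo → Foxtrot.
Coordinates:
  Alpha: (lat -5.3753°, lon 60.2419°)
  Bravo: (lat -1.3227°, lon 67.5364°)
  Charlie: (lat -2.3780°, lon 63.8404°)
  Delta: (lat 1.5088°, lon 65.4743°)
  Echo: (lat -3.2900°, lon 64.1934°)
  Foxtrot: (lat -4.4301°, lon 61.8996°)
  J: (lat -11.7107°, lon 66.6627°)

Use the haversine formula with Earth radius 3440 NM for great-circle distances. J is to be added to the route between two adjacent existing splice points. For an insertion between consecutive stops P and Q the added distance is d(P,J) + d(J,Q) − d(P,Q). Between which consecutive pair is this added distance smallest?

Added distance for inserting J between each consecutive pair:
Alpha–Bravo: 664.0 NM
Bravo–Charlie: 980.2 NM
Charlie–Delta: 1128.7 NM
Delta–Echo: 1025.1 NM
Echo–Foxtrot: 893.7 NM
Smallest added distance is 664.0 NM, inserting between Alpha and Bravo.

between Alpha and Bravo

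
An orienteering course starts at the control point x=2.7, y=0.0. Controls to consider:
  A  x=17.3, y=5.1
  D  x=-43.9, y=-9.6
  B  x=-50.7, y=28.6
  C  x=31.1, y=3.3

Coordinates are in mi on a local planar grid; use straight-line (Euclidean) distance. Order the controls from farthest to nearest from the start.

B, D, C, A

Distance from the start at x=2.7, y=0.0 to each:
B x=-50.7, y=28.6: 60.6 mi
D x=-43.9, y=-9.6: 47.6 mi
C x=31.1, y=3.3: 28.6 mi
A x=17.3, y=5.1: 15.5 mi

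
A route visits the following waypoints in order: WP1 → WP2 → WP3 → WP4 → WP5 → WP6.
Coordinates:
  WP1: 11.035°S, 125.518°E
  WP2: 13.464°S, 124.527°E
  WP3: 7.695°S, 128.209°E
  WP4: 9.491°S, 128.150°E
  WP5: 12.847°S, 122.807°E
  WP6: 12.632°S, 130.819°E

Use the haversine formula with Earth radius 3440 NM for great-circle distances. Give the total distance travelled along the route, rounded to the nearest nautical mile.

1517 NM

Leg distances:
WP1→WP2: 157.0 NM  (cumulative 157.0 NM)
WP2→WP3: 408.8 NM  (cumulative 565.8 NM)
WP3→WP4: 107.9 NM  (cumulative 673.7 NM)
WP4→WP5: 373.6 NM  (cumulative 1047.4 NM)
WP5→WP6: 469.4 NM  (cumulative 1516.7 NM)
Total route length ≈ 1517 NM.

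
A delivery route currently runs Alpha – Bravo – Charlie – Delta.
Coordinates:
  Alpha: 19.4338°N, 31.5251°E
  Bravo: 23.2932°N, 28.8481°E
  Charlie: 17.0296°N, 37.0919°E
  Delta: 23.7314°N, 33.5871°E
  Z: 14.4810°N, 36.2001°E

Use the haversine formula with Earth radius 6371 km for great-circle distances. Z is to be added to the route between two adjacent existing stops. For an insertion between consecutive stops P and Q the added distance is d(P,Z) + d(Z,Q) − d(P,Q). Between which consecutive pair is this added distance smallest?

between Bravo and Charlie

Added distance for inserting Z between each consecutive pair:
Alpha–Bravo: 1478.7 km
Bravo–Charlie: 440.2 km
Charlie–Delta: 533.7 km
Smallest added distance is 440.2 km, inserting between Bravo and Charlie.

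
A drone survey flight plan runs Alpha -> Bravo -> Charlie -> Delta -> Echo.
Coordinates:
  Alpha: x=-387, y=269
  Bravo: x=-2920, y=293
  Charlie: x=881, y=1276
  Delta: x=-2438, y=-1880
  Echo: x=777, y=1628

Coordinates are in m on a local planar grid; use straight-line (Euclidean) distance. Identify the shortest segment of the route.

Leg distances:
Alpha→Bravo: 2533.1 m
Bravo→Charlie: 3926.1 m
Charlie→Delta: 4580.0 m
Delta→Echo: 4758.4 m
The shortest leg is Alpha–Bravo at 2533.1 m.

Alpha–Bravo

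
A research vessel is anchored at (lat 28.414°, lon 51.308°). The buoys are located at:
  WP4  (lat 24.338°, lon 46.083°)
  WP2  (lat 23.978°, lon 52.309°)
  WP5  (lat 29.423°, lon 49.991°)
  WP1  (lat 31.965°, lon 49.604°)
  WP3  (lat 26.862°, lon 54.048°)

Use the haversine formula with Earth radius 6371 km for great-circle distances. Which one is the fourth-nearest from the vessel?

WP2

Distance to each, sorted:
WP5: 170.3 km
WP3: 320.3 km
WP1: 427.5 km
WP2: 503.3 km
WP4: 690.0 km
The fourth-nearest is WP2 at 503.3 km.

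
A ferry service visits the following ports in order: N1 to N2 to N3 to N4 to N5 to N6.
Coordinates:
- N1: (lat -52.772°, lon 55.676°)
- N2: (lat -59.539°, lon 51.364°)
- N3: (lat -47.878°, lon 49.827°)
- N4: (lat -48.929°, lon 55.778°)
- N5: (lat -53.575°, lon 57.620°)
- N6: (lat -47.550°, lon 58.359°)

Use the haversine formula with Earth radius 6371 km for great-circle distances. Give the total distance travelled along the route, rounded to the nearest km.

Leg distances:
N1→N2: 798.0 km  (cumulative 798.0 km)
N2→N3: 1300.5 km  (cumulative 2098.5 km)
N3→N4: 454.4 km  (cumulative 2553.0 km)
N4→N5: 532.2 km  (cumulative 3085.2 km)
N5→N6: 672.0 km  (cumulative 3757.2 km)
Total route length ≈ 3757 km.

3757 km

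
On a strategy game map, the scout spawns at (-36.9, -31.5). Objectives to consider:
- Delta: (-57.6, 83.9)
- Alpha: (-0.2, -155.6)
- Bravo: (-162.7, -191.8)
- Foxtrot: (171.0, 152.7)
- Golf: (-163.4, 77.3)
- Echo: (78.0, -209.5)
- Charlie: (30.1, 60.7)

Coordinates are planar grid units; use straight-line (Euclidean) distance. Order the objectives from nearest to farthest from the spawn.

Computing each straight-line distance from (-36.9, -31.5):
Charlie (30.1, 60.7): 114.0
Delta (-57.6, 83.9): 117.2
Alpha (-0.2, -155.6): 129.4
Golf (-163.4, 77.3): 166.9
Bravo (-162.7, -191.8): 203.8
Echo (78.0, -209.5): 211.9
Foxtrot (171.0, 152.7): 277.8

Charlie, Delta, Alpha, Golf, Bravo, Echo, Foxtrot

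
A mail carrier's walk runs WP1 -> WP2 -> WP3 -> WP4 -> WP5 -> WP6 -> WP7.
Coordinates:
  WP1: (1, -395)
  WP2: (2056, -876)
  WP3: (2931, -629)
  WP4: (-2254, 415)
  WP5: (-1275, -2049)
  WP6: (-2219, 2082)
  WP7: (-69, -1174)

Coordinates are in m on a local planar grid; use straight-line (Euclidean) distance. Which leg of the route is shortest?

WP2–WP3

Leg distances:
WP1→WP2: 2110.5 m
WP2→WP3: 909.2 m
WP3→WP4: 5289.1 m
WP4→WP5: 2651.4 m
WP5→WP6: 4237.5 m
WP6→WP7: 3901.8 m
The shortest leg is WP2–WP3 at 909.2 m.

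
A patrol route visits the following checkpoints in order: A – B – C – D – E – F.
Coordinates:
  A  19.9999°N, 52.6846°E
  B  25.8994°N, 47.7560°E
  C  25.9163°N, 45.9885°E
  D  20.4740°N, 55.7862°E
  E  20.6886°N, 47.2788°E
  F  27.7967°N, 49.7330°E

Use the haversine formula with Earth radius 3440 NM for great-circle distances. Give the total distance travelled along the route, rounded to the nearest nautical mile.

Leg distances:
A→B: 446.8 NM  (cumulative 446.8 NM)
B→C: 95.5 NM  (cumulative 542.2 NM)
C→D: 631.4 NM  (cumulative 1173.6 NM)
D→E: 478.3 NM  (cumulative 1651.9 NM)
E→F: 447.4 NM  (cumulative 2099.3 NM)
Total route length ≈ 2099 NM.

2099 NM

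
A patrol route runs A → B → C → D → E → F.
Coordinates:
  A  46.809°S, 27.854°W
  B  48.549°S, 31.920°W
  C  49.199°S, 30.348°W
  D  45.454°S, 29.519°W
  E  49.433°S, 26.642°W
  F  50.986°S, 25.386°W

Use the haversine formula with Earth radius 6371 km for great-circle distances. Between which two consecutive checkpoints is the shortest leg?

Leg distances:
A→B: 360.6 km
B→C: 135.8 km
C→D: 421.1 km
D→E: 492.4 km
E→F: 194.4 km
The shortest leg is B–C at 135.8 km.

B–C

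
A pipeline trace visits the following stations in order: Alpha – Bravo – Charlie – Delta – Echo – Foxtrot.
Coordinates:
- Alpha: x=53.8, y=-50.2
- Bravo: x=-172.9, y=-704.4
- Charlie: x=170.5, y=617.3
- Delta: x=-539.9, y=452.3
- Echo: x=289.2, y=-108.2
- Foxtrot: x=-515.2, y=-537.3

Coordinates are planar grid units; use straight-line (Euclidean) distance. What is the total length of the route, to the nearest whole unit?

4700

Leg distances:
Alpha→Bravo: 692.4  (cumulative 692.4)
Bravo→Charlie: 1365.6  (cumulative 2057.9)
Charlie→Delta: 729.3  (cumulative 2787.3)
Delta→Echo: 1000.8  (cumulative 3788.0)
Echo→Foxtrot: 911.7  (cumulative 4699.7)
Total route length ≈ 4700.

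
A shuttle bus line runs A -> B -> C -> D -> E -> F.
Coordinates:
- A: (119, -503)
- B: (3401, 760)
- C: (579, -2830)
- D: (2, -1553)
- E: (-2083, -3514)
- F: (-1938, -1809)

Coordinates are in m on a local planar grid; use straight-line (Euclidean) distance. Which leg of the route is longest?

B–C

Leg distances:
A→B: 3516.6 m
B→C: 4566.4 m
C→D: 1401.3 m
D→E: 2862.3 m
E→F: 1711.2 m
The longest leg is B–C at 4566.4 m.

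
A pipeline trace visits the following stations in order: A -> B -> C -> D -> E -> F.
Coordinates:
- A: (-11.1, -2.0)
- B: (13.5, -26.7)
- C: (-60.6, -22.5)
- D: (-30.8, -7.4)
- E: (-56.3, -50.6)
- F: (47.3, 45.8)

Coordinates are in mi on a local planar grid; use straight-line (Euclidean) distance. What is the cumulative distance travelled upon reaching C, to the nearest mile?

Leg distances:
A→B: 34.9 mi  (cumulative 34.9 mi)
B→C: 74.2 mi  (cumulative 109.1 mi)
Cumulative distance at C ≈ 109 mi.

109 mi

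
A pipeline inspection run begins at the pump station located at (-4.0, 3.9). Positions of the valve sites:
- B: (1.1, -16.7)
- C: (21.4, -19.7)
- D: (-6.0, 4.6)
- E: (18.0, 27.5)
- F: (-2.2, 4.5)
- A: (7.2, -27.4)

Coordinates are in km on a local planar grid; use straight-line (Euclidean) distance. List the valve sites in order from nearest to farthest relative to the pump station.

Distance from the pump station at (-4.0, 3.9) to each:
F (-2.2, 4.5): 1.9 km
D (-6.0, 4.6): 2.1 km
B (1.1, -16.7): 21.2 km
E (18.0, 27.5): 32.3 km
A (7.2, -27.4): 33.2 km
C (21.4, -19.7): 34.7 km

F, D, B, E, A, C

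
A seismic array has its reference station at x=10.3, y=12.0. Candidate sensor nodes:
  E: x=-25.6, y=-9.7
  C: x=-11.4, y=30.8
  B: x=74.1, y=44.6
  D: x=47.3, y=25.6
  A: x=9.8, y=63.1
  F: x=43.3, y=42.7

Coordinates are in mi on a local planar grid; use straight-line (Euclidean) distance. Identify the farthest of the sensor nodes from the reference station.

Distances from the reference station (x=10.3, y=12.0):
B: 71.6 mi
A: 51.1 mi
F: 45.1 mi
E: 41.9 mi
D: 39.4 mi
C: 28.7 mi
The farthest is B at 71.6 mi.

B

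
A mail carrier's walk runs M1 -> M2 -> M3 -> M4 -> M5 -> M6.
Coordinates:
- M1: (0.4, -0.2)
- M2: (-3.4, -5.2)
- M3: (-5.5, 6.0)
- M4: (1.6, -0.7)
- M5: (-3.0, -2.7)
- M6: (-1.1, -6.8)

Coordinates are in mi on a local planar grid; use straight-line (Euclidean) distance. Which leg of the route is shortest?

Leg distances:
M1→M2: 6.3 mi
M2→M3: 11.4 mi
M3→M4: 9.8 mi
M4→M5: 5.0 mi
M5→M6: 4.5 mi
The shortest leg is M5–M6 at 4.5 mi.

M5–M6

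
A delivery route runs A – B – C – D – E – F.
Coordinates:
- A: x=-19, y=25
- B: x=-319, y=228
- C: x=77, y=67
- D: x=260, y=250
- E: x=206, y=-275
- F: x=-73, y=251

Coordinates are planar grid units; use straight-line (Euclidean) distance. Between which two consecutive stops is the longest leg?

Leg distances:
A→B: 362.2
B→C: 427.5
C→D: 258.8
D→E: 527.8
E→F: 595.4
The longest leg is E–F at 595.4.

E–F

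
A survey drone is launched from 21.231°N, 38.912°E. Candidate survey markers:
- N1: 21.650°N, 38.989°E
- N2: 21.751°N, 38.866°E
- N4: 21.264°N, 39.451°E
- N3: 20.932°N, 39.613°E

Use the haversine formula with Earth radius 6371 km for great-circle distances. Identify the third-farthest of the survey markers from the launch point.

N4

Distances from the launch point (21.231°N, 38.912°E):
N3: 80.0 km
N2: 58.0 km
N4: 56.0 km
N1: 47.3 km
The third-farthest is N4 at 56.0 km.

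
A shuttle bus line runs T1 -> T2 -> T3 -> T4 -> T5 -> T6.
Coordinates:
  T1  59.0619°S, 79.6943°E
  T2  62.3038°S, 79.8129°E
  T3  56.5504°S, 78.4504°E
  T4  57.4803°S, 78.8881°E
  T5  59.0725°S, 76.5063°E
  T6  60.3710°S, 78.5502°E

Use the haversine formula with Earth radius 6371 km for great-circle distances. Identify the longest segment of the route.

Leg distances:
T1→T2: 360.5 km
T2→T3: 644.3 km
T3→T4: 106.7 km
T4→T5: 225.2 km
T5→T6: 184.3 km
The longest leg is T2–T3 at 644.3 km.

T2–T3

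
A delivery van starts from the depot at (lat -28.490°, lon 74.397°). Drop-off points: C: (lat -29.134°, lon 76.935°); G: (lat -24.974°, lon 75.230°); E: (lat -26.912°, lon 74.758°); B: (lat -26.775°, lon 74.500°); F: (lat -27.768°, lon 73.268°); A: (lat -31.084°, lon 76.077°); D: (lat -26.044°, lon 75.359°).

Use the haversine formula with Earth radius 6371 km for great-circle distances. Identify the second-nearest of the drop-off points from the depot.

E

Distances from the depot ((lat -28.490°, lon 74.397°)):
F: 136.8 km
E: 179.0 km
B: 191.0 km
C: 257.4 km
D: 288.1 km
A: 330.9 km
G: 399.6 km
The second-nearest is E at 179.0 km.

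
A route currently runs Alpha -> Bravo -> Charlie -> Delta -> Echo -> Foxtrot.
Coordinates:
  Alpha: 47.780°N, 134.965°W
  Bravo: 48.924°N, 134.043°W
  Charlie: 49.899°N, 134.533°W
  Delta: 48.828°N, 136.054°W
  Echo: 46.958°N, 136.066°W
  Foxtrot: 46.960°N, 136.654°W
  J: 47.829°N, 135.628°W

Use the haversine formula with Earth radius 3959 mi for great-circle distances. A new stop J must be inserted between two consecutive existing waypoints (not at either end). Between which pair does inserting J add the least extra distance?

Added distance for inserting J between each consecutive pair:
Alpha–Bravo: 46.2 mi
Bravo–Charlie: 185.5 mi
Charlie–Delta: 122.4 mi
Delta–Echo: 6.1 mi
Echo–Foxtrot: 112.7 mi
Smallest added distance is 6.1 mi, inserting between Delta and Echo.

between Delta and Echo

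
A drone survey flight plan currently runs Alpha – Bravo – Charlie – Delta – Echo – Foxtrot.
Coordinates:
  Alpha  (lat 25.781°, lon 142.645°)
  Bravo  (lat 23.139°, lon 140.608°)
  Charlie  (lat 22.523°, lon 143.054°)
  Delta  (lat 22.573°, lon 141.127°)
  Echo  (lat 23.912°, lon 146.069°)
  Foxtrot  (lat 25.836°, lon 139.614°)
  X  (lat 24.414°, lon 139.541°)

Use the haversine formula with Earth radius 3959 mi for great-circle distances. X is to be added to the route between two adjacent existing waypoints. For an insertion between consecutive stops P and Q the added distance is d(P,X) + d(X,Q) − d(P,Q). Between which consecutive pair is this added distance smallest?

between Echo and Foxtrot

Added distance for inserting X between each consecutive pair:
Alpha–Bravo: 103.9 mi
Bravo–Charlie: 207.6 mi
Charlie–Delta: 297.2 mi
Delta–Echo: 248.0 mi
Echo–Foxtrot: 85.5 mi
Smallest added distance is 85.5 mi, inserting between Echo and Foxtrot.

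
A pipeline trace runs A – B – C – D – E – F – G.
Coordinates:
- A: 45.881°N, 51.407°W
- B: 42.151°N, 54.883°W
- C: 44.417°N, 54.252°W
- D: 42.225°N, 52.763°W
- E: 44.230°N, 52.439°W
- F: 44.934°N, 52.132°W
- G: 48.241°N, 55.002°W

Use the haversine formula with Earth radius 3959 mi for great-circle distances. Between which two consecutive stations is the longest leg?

A–B

Leg distances:
A→B: 310.2 mi
B→C: 159.8 mi
C→D: 168.9 mi
D→E: 139.5 mi
E→F: 50.9 mi
F→G: 266.0 mi
The longest leg is A–B at 310.2 mi.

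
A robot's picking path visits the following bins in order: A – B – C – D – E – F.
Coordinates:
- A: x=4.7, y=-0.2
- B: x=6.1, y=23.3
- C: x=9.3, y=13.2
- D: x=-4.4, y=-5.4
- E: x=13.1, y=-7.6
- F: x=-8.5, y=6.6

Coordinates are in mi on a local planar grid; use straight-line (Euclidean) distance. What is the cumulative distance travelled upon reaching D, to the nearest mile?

57 mi

Leg distances:
A→B: 23.5 mi  (cumulative 23.5 mi)
B→C: 10.6 mi  (cumulative 34.1 mi)
C→D: 23.1 mi  (cumulative 57.2 mi)
Cumulative distance at D ≈ 57 mi.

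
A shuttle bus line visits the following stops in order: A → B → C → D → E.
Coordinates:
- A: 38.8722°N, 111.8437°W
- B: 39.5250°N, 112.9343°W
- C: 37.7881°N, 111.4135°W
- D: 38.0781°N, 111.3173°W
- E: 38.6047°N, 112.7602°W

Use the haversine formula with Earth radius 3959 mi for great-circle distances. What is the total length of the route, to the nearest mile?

Leg distances:
A→B: 73.8 mi  (cumulative 73.8 mi)
B→C: 145.4 mi  (cumulative 219.2 mi)
C→D: 20.7 mi  (cumulative 239.9 mi)
D→E: 86.2 mi  (cumulative 326.1 mi)
Total route length ≈ 326 mi.

326 mi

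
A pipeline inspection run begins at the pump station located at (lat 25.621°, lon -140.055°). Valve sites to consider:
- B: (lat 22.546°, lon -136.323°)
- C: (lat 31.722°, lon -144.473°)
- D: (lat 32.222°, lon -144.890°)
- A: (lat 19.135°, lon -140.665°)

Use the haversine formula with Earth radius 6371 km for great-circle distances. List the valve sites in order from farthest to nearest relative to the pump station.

D, C, A, B

Distances from the pump station:
D (lat 32.222°, lon -144.890°): 871.6 km
C (lat 31.722°, lon -144.473°): 803.5 km
A (lat 19.135°, lon -140.665°): 723.9 km
B (lat 22.546°, lon -136.323°): 510.3 km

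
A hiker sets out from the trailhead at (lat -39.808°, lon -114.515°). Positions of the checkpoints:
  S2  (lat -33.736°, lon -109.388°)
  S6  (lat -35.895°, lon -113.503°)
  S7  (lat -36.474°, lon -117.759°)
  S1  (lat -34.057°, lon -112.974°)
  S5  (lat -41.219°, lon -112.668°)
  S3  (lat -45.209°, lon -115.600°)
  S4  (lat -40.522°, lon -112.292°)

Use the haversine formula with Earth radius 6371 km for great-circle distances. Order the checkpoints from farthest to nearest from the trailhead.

S2, S1, S3, S7, S6, S5, S4

Distance from the trailhead at (lat -39.808°, lon -114.515°) to each:
S2 (lat -33.736°, lon -109.388°): 814.8 km
S1 (lat -34.057°, lon -112.974°): 654.0 km
S3 (lat -45.209°, lon -115.600°): 607.1 km
S7 (lat -36.474°, lon -117.759°): 466.7 km
S6 (lat -35.895°, lon -113.503°): 444.1 km
S5 (lat -41.219°, lon -112.668°): 221.3 km
S4 (lat -40.522°, lon -112.292°): 204.9 km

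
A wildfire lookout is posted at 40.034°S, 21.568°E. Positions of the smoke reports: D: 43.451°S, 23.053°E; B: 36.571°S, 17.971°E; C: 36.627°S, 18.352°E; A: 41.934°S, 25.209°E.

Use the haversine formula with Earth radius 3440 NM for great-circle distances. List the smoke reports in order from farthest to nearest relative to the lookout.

Distance from the lookout at 40.034°S, 21.568°E to each:
B 36.571°S, 17.971°E: 268.2 NM
C 36.627°S, 18.352°E: 254.5 NM
D 43.451°S, 23.053°E: 215.7 NM
A 41.934°S, 25.209°E: 200.6 NM

B, C, D, A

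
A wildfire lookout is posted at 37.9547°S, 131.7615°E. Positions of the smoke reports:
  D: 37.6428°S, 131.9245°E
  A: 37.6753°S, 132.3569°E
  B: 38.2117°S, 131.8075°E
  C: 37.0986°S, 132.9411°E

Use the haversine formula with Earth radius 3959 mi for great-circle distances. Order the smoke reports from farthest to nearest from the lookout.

Distances from the lookout:
C 37.0986°S, 132.9411°E: 87.6 mi
A 37.6753°S, 132.3569°E: 37.8 mi
D 37.6428°S, 131.9245°E: 23.3 mi
B 38.2117°S, 131.8075°E: 17.9 mi

C, A, D, B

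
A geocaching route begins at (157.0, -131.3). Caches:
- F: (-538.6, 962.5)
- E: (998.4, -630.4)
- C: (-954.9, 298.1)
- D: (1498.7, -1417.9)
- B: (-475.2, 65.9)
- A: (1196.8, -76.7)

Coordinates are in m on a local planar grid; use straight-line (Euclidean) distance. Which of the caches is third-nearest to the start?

A

Distances from the start ((157.0, -131.3)):
B: 662.2 m
E: 978.3 m
A: 1041.2 m
C: 1191.9 m
F: 1296.2 m
D: 1858.9 m
The third-nearest is A at 1041.2 m.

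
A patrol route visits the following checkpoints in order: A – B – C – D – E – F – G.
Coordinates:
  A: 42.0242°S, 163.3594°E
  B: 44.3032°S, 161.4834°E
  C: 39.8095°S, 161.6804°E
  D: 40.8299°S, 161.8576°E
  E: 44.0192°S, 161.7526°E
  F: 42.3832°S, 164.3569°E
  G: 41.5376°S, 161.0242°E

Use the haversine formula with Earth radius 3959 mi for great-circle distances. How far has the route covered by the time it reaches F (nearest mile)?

Leg distances:
A→B: 183.7 mi  (cumulative 183.7 mi)
B→C: 310.7 mi  (cumulative 494.3 mi)
C→D: 71.1 mi  (cumulative 565.5 mi)
D→E: 220.4 mi  (cumulative 785.9 mi)
E→F: 173.1 mi  (cumulative 959.0 mi)
Cumulative distance at F ≈ 959 mi.

959 mi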